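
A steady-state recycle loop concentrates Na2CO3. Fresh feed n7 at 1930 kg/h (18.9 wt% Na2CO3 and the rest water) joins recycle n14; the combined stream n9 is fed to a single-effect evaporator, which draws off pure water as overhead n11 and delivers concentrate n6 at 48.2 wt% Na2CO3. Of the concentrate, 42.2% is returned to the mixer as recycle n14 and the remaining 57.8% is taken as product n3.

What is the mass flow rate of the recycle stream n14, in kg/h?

Overall Na2CO3 balance (none leaves overhead): Na2CO3 in fresh feed = Na2CO3 in product, i.e. 1930×0.189 = (1−0.422)·n6·0.482.
n6 = 364.77/(0.482×0.578) = 1309.3 kg/h.
Recycle n14 = 0.422×1309.3 = 552.53 kg/h.

552.5 kg/h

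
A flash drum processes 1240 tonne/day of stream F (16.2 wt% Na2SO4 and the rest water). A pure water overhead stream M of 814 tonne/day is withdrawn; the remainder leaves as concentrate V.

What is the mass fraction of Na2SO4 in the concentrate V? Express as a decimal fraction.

0.4715

Na2SO4 is not removed: 1240×0.162 = 200.88 tonne/day of Na2SO4 enters V.
Concentrate = 1240 − 814 = 426 tonne/day.
Mass fraction = 200.88/426 = 0.4715.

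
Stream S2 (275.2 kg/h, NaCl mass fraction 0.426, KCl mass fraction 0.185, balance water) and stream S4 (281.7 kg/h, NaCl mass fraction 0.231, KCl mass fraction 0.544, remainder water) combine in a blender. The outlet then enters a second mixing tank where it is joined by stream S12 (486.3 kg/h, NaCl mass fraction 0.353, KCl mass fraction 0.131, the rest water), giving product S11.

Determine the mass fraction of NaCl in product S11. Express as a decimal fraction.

Overall, product flow = 1043.2 kg/h.
NaCl in = 275.2×0.426 + 281.7×0.231 + 486.3×0.353 = 353.97 kg/h.
NaCl fraction in S11 = 0.339.

0.339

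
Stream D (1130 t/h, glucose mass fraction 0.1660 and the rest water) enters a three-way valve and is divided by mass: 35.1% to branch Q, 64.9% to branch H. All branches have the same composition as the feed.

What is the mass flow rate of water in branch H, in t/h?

611.6 t/h

Branch H total = 0.649×1130 = 733.37 t/h.
water in H = 0.834×733.37 = 611.63 t/h.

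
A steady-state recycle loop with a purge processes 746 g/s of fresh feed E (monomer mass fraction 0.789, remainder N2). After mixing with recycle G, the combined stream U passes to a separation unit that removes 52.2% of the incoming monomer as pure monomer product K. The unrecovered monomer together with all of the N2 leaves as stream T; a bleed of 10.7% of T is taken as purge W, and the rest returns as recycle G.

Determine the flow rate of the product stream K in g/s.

536.1 g/s

monomer in U: m_A = 746×0.789 + (1−0.107)·(1−0.522)·m_A, so m_A = 588.59/0.5731 = 1027 g/s.
Product K = 0.522×1027 = 536.07 g/s.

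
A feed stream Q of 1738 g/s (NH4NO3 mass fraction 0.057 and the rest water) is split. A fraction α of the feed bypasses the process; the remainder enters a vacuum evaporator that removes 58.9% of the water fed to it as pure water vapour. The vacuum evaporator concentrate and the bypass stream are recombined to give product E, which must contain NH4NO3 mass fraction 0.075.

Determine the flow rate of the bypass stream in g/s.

All 1738×0.057 = 99.066 g/s of NH4NO3 reaches E, so E = 99.066/0.075 = 1320.9 g/s and vapour = 417.12 g/s.
The evaporator receives (1−α)·1738 of feed at 0.943 water and removes 0.589 of that water:
0.589×0.943×(1−α)×1738 = 417.12
(1−α) = 417.12/965.33 = 0.4321;  α = 0.5679.
Bypass flow = 0.5679×1738 = 987.01 g/s.

987 g/s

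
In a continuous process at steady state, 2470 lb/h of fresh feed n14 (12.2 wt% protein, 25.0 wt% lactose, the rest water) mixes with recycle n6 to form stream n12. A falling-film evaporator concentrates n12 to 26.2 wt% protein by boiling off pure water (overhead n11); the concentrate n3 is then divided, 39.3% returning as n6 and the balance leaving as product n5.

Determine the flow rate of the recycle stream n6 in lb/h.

744.7 lb/h

Overall protein balance (none leaves overhead): protein in fresh feed = protein in product, i.e. 2470×0.122 = (1−0.393)·n3·0.262.
n3 = 301.34/(0.262×0.607) = 1894.8 lb/h.
Recycle n6 = 0.393×1894.8 = 744.66 lb/h.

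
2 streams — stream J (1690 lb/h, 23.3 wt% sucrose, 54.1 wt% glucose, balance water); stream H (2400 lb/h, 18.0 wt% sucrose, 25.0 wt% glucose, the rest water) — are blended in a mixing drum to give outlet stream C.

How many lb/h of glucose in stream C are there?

glucose out = glucose in = 1690×0.541 + 2400×0.250 = 1514.3 lb/h.

1514 lb/h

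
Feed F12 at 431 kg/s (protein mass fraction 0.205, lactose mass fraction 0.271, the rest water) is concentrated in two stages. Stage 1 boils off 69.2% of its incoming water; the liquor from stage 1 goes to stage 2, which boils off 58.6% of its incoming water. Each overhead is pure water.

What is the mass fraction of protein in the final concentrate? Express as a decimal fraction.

water in feed = 431×0.524 = 225.84 kg/s.
After stage 1: water left = (1−0.692)×225.84 = 69.56; stream total = 274.72 kg/s.
After stage 2: water left = (1−0.586)×69.56 = 28.798; final concentrate = 233.95 kg/s.
protein fraction = 88.355/233.95 = 0.378.

0.378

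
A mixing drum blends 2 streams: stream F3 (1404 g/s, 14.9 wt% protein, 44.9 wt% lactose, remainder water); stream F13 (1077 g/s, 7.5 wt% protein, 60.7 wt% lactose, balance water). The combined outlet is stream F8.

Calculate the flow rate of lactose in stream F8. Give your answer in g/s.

1284 g/s

lactose out = lactose in = 1404×0.449 + 1077×0.607 = 1284.1 g/s.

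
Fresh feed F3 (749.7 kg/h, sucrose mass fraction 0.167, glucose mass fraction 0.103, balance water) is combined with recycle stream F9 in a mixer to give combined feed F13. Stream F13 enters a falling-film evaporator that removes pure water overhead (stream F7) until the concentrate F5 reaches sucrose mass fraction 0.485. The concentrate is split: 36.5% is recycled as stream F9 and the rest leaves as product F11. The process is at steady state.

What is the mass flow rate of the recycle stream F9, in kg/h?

Overall sucrose balance (none leaves overhead): sucrose in fresh feed = sucrose in product, i.e. 749.7×0.167 = (1−0.365)·F5·0.485.
F5 = 125.2/(0.485×0.635) = 406.53 kg/h.
Recycle F9 = 0.365×406.53 = 148.38 kg/h.

148.4 kg/h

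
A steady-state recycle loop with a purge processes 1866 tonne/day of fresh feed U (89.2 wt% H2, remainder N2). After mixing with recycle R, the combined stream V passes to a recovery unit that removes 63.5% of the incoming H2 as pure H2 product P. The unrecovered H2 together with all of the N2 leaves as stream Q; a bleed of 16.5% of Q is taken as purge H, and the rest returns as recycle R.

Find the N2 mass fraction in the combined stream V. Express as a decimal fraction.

N2 enters only via U and leaves only via the purge: 1866×0.108 = 0.165×(N2 in Q), and the recovery unit passes all N2, so N2 in V = N2 in Q = 1221.4 tonne/day.
H2 in V: m_A = 1866×0.892 + (1−0.165)·(1−0.635)·m_A, so m_A = 1664.5/0.6952 = 2394.1 tonne/day.
V = 2394.1 + 1221.4 = 3615.5 tonne/day.
N2 fraction in V = 1221.4/3615.5 = 0.338.

0.338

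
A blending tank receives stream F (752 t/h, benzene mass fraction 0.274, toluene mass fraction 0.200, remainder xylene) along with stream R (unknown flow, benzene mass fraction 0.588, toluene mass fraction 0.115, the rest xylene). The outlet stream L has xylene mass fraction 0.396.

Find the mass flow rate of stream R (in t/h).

987.5 t/h

Let R be the unknown flow. Total out = 752 + R.
xylene balance: 395.55 + 0.297·R = 0.396·(752 + R)
(0.297 − 0.396)·R = 0.396×752 − 395.55 = -97.76
R = -97.76 / -0.099 = 987.47 t/h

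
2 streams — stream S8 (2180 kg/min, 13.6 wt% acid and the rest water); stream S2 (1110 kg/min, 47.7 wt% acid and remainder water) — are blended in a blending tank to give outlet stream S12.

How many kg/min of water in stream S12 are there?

water out = water in = 2180×0.864 + 1110×0.523 = 2464.1 kg/min.

2464 kg/min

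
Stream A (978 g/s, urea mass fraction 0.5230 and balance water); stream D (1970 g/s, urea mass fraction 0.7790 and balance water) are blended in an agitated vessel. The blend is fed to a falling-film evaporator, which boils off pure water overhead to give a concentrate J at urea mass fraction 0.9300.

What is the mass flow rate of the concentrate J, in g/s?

2200 g/s

urea entering = 978×0.523 + 1970×0.779 = 2046.1 g/s.
All urea reports to J, so J = 2046.1/0.930 = 2200.1 g/s.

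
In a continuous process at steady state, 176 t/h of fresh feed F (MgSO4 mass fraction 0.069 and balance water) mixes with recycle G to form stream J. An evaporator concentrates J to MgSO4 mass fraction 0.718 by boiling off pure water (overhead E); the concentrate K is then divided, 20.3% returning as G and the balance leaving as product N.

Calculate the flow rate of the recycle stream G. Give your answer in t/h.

4.308 t/h

Overall MgSO4 balance (none leaves overhead): MgSO4 in fresh feed = MgSO4 in product, i.e. 176×0.069 = (1−0.203)·K·0.718.
K = 12.144/(0.718×0.797) = 21.222 t/h.
Recycle G = 0.203×21.222 = 4.308 t/h.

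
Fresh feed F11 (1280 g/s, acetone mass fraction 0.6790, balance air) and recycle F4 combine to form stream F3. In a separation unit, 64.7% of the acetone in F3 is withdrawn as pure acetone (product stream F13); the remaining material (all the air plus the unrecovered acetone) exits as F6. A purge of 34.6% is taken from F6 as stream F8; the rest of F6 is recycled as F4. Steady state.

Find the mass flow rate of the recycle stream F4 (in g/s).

1038 g/s

air enters only via F11 and leaves only via the purge: 1280×0.321 = 0.346×(air in F6), and the separation unit passes all air, so air in F3 = air in F6 = 1187.5 g/s.
acetone in F3: m_A = 1280×0.679 + (1−0.346)·(1−0.647)·m_A, so m_A = 869.12/0.7691 = 1130 g/s.
F6 = (1−0.647)×1130 + 1187.5 = 1586.4 g/s.
Recycle F4 = (1−0.346)×1586.4 = 1037.5 g/s.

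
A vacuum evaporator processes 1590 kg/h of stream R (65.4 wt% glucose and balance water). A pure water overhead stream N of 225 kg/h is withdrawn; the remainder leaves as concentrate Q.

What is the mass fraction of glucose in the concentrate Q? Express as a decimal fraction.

0.7618

glucose is not removed: 1590×0.654 = 1039.9 kg/h of glucose enters Q.
Concentrate = 1590 − 225 = 1365 kg/h.
Mass fraction = 1039.9/1365 = 0.7618.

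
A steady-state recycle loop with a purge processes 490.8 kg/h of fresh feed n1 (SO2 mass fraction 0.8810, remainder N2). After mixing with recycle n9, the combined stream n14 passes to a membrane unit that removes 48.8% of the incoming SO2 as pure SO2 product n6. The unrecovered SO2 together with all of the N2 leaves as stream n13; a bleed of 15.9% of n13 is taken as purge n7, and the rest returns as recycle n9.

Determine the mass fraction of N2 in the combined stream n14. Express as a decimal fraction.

0.3260

N2 enters only via n1 and leaves only via the purge: 490.8×0.119 = 0.159×(N2 in n13), and the membrane unit passes all N2, so N2 in n14 = N2 in n13 = 367.33 kg/h.
SO2 in n14: m_A = 490.8×0.881 + (1−0.159)·(1−0.488)·m_A, so m_A = 432.39/0.5694 = 759.38 kg/h.
n14 = 759.38 + 367.33 = 1126.7 kg/h.
N2 fraction in n14 = 367.33/1126.7 = 0.3260.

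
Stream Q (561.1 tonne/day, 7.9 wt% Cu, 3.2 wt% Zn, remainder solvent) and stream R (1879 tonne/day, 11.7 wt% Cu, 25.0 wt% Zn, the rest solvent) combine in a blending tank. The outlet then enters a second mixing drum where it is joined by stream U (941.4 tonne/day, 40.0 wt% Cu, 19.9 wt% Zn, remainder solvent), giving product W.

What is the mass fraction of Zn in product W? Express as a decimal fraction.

Overall, product flow = 3381.5 tonne/day.
Zn in = 561.1×0.032 + 1879×0.250 + 941.4×0.199 = 675.04 tonne/day.
Zn fraction in W = 0.200.

0.200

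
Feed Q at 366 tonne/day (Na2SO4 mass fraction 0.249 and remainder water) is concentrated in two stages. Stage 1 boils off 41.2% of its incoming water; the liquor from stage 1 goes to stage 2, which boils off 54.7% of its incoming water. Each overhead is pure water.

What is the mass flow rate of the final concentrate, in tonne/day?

164.3 tonne/day

water in feed = 366×0.751 = 274.87 tonne/day.
After stage 1: water left = (1−0.412)×274.87 = 161.62; stream total = 252.76 tonne/day.
After stage 2: water left = (1−0.547)×161.62 = 73.214; final concentrate = 164.35 tonne/day.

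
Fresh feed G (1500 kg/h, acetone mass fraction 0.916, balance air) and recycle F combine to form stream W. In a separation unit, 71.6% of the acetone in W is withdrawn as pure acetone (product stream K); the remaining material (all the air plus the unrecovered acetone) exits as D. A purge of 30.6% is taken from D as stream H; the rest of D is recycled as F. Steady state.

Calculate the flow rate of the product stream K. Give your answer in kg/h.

1225 kg/h

acetone in W: m_A = 1500×0.916 + (1−0.306)·(1−0.716)·m_A, so m_A = 1374/0.8029 = 1711.3 kg/h.
Product K = 0.716×1711.3 = 1225.3 kg/h.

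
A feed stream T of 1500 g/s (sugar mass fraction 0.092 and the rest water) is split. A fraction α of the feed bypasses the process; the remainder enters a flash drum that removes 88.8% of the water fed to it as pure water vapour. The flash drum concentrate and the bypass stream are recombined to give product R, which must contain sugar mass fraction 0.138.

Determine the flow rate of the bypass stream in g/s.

879.9 g/s

All 1500×0.092 = 138 g/s of sugar reaches R, so R = 138/0.138 = 1000 g/s and vapour = 500 g/s.
The evaporator receives (1−α)·1500 of feed at 0.908 water and removes 0.888 of that water:
0.888×0.908×(1−α)×1500 = 500
(1−α) = 500/1209.5 = 0.4134;  α = 0.5866.
Bypass flow = 0.5866×1500 = 879.89 g/s.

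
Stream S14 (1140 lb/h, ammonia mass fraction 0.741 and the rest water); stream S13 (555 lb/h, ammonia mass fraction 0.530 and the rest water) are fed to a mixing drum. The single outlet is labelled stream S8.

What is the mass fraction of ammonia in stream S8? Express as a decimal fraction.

0.672

Total flow out = 1140 + 555 = 1695 lb/h.
ammonia in = 1140×0.741 + 555×0.530 = 1138.9 lb/h.
ammonia mass fraction in S8 = 1138.9/1695 = 0.672.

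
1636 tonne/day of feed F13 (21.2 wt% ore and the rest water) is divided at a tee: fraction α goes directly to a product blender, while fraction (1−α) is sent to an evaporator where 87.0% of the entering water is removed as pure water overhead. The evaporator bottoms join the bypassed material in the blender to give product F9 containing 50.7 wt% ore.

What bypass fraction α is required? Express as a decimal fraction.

All 1636×0.212 = 346.83 tonne/day of ore reaches F9, so F9 = 346.83/0.507 = 684.09 tonne/day and vapour = 951.91 tonne/day.
The evaporator receives (1−α)·1636 of feed at 0.788 water and removes 0.870 of that water:
0.870×0.788×(1−α)×1636 = 951.91
(1−α) = 951.91/1121.6 = 0.8487;  α = 0.1513.

0.151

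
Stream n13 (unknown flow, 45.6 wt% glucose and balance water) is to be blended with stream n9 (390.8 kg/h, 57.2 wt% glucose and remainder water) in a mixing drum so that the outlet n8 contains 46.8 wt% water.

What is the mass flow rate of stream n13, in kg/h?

205.7 kg/h

Let n13 be the unknown flow. Total out = 390.8 + n13.
water balance: 167.26 + 0.544·n13 = 0.468·(390.8 + n13)
(0.544 − 0.468)·n13 = 0.468×390.8 − 167.26 = 15.632
n13 = 15.632 / 0.076 = 205.68 kg/h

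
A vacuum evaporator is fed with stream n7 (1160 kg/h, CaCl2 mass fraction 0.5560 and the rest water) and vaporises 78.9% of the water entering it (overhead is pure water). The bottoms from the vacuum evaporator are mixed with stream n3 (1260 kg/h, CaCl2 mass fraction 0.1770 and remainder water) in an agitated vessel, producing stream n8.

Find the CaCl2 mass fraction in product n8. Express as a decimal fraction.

Vapour removed = 0.789×0.444×1160 = 406.37 kg/h; concentrate = 753.63 kg/h.
CaCl2 reaching the mixer = 644.96 (from concentrate) + 1260×0.177 = 867.98 kg/h.
Product flow = 753.63 + 1260 = 2013.6 kg/h; CaCl2 fraction = 0.4311.

0.4311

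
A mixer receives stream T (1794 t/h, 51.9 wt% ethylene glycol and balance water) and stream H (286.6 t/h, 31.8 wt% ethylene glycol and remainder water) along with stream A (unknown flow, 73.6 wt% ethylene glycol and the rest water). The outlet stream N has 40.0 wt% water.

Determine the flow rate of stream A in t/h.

1663 t/h

Let A be the unknown flow. Total out = 2080.6 + A.
water balance: 1058.4 + 0.264·A = 0.400·(2080.6 + A)
(0.264 − 0.400)·A = 0.400×2080.6 − 1058.4 = -226.14
A = -226.14 / -0.136 = 1662.8 t/h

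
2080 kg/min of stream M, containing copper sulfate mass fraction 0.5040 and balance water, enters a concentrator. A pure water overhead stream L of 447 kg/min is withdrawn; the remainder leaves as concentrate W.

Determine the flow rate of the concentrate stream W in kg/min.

Concentrate = 2080 − 447 = 1633 kg/min.

1633 kg/min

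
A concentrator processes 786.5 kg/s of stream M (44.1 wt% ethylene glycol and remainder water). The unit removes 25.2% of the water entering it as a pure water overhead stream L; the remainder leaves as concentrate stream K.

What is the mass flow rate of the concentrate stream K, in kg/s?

675.7 kg/s

water entering = 786.5×0.559 = 439.65 kg/s; overhead removed = 0.252×439.65 = 110.79 kg/s.
Concentrate = 786.5 − 110.79 = 675.71 kg/s.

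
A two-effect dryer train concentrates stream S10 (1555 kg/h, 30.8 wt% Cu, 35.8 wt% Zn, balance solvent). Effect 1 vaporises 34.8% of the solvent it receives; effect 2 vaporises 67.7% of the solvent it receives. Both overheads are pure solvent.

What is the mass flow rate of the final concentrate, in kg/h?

1145 kg/h

solvent in feed = 1555×0.334 = 519.37 kg/h.
After stage 1: solvent left = (1−0.348)×519.37 = 338.63; stream total = 1374.3 kg/h.
After stage 2: solvent left = (1−0.677)×338.63 = 109.38; final concentrate = 1145 kg/h.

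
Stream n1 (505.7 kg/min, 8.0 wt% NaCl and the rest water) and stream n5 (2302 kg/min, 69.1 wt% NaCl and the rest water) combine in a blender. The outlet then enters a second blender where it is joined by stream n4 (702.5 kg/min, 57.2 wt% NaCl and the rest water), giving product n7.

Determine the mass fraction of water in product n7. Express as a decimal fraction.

Overall, product flow = 3510.2 kg/min.
water in = 505.7×0.920 + 2302×0.309 + 702.5×0.428 = 1477.2 kg/min.
water fraction in n7 = 0.4208.

0.4208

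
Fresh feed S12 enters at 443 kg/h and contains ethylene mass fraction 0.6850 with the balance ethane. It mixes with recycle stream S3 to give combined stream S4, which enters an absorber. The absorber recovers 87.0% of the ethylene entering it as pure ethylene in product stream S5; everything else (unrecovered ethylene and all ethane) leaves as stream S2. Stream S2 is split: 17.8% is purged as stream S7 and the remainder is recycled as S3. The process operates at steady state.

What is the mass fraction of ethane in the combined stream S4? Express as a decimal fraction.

0.6976

ethane enters only via S12 and leaves only via the purge: 443×0.315 = 0.178×(ethane in S2), and the absorber passes all ethane, so ethane in S4 = ethane in S2 = 783.96 kg/h.
ethylene in S4: m_A = 443×0.685 + (1−0.178)·(1−0.870)·m_A, so m_A = 303.46/0.8931 = 339.76 kg/h.
S4 = 339.76 + 783.96 = 1123.7 kg/h.
ethane fraction in S4 = 783.96/1123.7 = 0.6976.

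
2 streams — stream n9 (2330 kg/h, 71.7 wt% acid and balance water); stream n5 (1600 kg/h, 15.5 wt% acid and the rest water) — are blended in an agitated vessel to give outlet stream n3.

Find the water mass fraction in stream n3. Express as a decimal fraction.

0.5118

Total flow out = 2330 + 1600 = 3930 kg/h.
water in = 2330×0.283 + 1600×0.845 = 2011.4 kg/h.
water mass fraction in n3 = 2011.4/3930 = 0.5118.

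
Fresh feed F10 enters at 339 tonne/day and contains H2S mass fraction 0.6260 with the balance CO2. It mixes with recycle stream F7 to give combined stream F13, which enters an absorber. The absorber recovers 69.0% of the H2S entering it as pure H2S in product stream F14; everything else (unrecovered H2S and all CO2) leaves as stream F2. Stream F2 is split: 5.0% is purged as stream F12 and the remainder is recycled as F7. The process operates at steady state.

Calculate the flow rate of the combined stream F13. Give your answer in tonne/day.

CO2 enters only via F10 and leaves only via the purge: 339×0.374 = 0.050×(CO2 in F2), and the absorber passes all CO2, so CO2 in F13 = CO2 in F2 = 2535.7 tonne/day.
H2S in F13: m_A = 339×0.626 + (1−0.050)·(1−0.690)·m_A, so m_A = 212.21/0.7055 = 300.8 tonne/day.
F13 = 300.8 + 2535.7 = 2836.5 tonne/day.

2837 tonne/day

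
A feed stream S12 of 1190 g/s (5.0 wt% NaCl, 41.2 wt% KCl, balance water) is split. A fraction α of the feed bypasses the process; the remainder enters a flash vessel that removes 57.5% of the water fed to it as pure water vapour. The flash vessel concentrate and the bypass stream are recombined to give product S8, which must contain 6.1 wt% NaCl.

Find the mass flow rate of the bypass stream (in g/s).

496.3 g/s

All 1190×0.050 = 59.5 g/s of NaCl reaches S8, so S8 = 59.5/0.061 = 975.41 g/s and vapour = 214.59 g/s.
The evaporator receives (1−α)·1190 of feed at 0.538 water and removes 0.575 of that water:
0.575×0.538×(1−α)×1190 = 214.59
(1−α) = 214.59/368.13 = 0.5829;  α = 0.4171.
Bypass flow = 0.4171×1190 = 496.32 g/s.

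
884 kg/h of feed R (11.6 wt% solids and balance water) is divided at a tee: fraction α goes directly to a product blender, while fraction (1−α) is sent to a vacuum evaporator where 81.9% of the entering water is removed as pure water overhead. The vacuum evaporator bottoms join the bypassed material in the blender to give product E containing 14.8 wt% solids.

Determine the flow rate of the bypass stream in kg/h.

620 kg/h

All 884×0.116 = 102.54 kg/h of solids reaches E, so E = 102.54/0.148 = 692.86 kg/h and vapour = 191.14 kg/h.
The evaporator receives (1−α)·884 of feed at 0.884 water and removes 0.819 of that water:
0.819×0.884×(1−α)×884 = 191.14
(1−α) = 191.14/640.01 = 0.2986;  α = 0.7014.
Bypass flow = 0.7014×884 = 620 kg/h.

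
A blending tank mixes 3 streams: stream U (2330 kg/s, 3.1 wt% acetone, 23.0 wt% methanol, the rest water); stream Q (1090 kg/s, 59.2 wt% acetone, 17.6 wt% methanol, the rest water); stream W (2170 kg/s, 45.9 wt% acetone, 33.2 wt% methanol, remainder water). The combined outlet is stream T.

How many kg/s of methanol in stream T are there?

1448 kg/s

methanol out = methanol in = 2330×0.230 + 1090×0.176 + 2170×0.332 = 1448.2 kg/s.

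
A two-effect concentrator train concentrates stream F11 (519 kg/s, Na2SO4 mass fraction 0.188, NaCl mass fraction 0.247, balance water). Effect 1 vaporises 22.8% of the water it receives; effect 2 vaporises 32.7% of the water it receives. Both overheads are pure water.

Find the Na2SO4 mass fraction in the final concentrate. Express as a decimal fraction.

0.258

water in feed = 519×0.565 = 293.23 kg/s.
After stage 1: water left = (1−0.228)×293.23 = 226.38; stream total = 452.14 kg/s.
After stage 2: water left = (1−0.327)×226.38 = 152.35; final concentrate = 378.12 kg/s.
Na2SO4 fraction = 97.572/378.12 = 0.258.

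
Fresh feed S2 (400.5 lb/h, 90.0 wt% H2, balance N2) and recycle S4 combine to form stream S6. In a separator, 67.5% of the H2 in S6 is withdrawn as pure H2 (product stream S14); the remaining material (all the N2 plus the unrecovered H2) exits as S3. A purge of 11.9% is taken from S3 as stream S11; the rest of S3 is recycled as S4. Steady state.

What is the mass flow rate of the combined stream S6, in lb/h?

841.6 lb/h

N2 enters only via S2 and leaves only via the purge: 400.5×0.100 = 0.119×(N2 in S3), and the separator passes all N2, so N2 in S6 = N2 in S3 = 336.55 lb/h.
H2 in S6: m_A = 400.5×0.900 + (1−0.119)·(1−0.675)·m_A, so m_A = 360.45/0.7137 = 505.06 lb/h.
S6 = 505.06 + 336.55 = 841.62 lb/h.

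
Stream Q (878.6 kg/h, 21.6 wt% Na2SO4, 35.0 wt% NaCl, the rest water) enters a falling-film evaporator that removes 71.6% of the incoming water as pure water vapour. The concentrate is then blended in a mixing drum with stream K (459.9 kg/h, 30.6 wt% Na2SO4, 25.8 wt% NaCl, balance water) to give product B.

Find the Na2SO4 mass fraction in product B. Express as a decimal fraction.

Vapour removed = 0.716×0.434×878.6 = 273.02 kg/h; concentrate = 605.58 kg/h.
Na2SO4 reaching the mixer = 189.78 (from concentrate) + 459.9×0.306 = 330.51 kg/h.
Product flow = 605.58 + 459.9 = 1065.5 kg/h; Na2SO4 fraction = 0.310.

0.310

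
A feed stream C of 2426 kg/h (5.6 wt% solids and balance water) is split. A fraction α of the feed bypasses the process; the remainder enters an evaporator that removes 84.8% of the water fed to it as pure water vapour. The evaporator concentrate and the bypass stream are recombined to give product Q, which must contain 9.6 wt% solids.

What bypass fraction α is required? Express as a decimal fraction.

0.479

All 2426×0.056 = 135.86 kg/h of solids reaches Q, so Q = 135.86/0.096 = 1415.2 kg/h and vapour = 1010.8 kg/h.
The evaporator receives (1−α)·2426 of feed at 0.944 water and removes 0.848 of that water:
0.848×0.944×(1−α)×2426 = 1010.8
(1−α) = 1010.8/1942 = 0.5205;  α = 0.4795.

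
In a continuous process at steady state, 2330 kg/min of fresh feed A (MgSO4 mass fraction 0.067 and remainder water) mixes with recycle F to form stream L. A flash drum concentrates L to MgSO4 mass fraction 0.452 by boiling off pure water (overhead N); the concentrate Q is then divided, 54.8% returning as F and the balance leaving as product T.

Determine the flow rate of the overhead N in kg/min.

Overall MgSO4 balance (none leaves overhead): MgSO4 in fresh feed = MgSO4 in product, i.e. 2330×0.067 = (1−0.548)·Q·0.452.
Q = 156.11/(0.452×0.452) = 764.11 kg/min.
Recycle F = 0.548×764.11 = 418.73 kg/min.
Combined feed L = 2330 + 418.73 = 2748.7 kg/min.
Overhead N = L − Q = 2748.7 − 764.11 = 1984.6 kg/min.

1985 kg/min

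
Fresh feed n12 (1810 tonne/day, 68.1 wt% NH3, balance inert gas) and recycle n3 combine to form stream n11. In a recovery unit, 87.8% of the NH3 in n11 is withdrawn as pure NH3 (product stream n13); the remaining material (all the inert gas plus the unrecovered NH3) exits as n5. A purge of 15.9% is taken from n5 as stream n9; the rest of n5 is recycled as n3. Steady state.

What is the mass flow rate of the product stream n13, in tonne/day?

1206 tonne/day

NH3 in n11: m_A = 1810×0.681 + (1−0.159)·(1−0.878)·m_A, so m_A = 1232.6/0.8974 = 1373.5 tonne/day.
Product n13 = 0.878×1373.5 = 1206 tonne/day.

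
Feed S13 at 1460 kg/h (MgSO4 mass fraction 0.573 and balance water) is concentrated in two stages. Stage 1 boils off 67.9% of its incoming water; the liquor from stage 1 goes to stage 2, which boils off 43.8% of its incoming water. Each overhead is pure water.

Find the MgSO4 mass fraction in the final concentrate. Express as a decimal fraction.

0.881

water in feed = 1460×0.427 = 623.42 kg/h.
After stage 1: water left = (1−0.679)×623.42 = 200.12; stream total = 1036.7 kg/h.
After stage 2: water left = (1−0.438)×200.12 = 112.47; final concentrate = 949.05 kg/h.
MgSO4 fraction = 836.58/949.05 = 0.881.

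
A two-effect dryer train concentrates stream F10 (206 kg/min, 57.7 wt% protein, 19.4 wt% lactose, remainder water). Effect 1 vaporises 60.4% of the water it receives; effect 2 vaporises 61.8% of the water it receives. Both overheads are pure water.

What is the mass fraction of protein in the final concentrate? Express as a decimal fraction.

0.716

water in feed = 206×0.229 = 47.174 kg/min.
After stage 1: water left = (1−0.604)×47.174 = 18.681; stream total = 177.51 kg/min.
After stage 2: water left = (1−0.618)×18.681 = 7.1361; final concentrate = 165.96 kg/min.
protein fraction = 118.86/165.96 = 0.716.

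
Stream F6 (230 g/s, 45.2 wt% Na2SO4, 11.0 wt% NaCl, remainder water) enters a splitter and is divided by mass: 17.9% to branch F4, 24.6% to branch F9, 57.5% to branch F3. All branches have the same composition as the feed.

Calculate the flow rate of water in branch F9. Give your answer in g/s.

24.78 g/s

Branch F9 total = 0.246×230 = 56.58 g/s.
water in F9 = 0.438×56.58 = 24.782 g/s.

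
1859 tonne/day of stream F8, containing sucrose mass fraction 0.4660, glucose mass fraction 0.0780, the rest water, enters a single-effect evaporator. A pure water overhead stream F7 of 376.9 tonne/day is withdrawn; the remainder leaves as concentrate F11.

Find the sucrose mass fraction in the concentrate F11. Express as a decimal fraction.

sucrose is not removed: 1859×0.466 = 866.29 tonne/day of sucrose enters F11.
Concentrate = 1859 − 376.9 = 1482.1 tonne/day.
Mass fraction = 866.29/1482.1 = 0.5845.

0.5845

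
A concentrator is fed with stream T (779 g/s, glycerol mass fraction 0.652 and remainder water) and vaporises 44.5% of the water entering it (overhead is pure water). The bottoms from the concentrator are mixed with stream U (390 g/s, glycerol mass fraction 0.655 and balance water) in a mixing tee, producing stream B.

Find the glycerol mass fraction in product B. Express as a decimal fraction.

Vapour removed = 0.445×0.348×779 = 120.64 g/s; concentrate = 658.36 g/s.
glycerol reaching the mixer = 507.91 (from concentrate) + 390×0.655 = 763.36 g/s.
Product flow = 658.36 + 390 = 1048.4 g/s; glycerol fraction = 0.728.

0.728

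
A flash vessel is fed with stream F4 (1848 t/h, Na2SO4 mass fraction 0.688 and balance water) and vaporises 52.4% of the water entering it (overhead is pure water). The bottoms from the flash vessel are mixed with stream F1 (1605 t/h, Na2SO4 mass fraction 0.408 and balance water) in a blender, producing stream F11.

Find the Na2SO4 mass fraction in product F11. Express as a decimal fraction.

Vapour removed = 0.524×0.312×1848 = 302.13 t/h; concentrate = 1545.9 t/h.
Na2SO4 reaching the mixer = 1271.4 (from concentrate) + 1605×0.408 = 1926.3 t/h.
Product flow = 1545.9 + 1605 = 3150.9 t/h; Na2SO4 fraction = 0.611.

0.611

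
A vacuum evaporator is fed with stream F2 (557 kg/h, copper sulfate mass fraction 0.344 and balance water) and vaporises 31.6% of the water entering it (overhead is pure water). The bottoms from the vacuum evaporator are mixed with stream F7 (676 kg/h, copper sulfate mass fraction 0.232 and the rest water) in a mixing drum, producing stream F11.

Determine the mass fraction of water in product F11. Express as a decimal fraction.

0.688

Vapour removed = 0.316×0.656×557 = 115.46 kg/h; concentrate = 441.54 kg/h.
water reaching the mixer = 249.93 (from concentrate) + 676×0.768 = 769.1 kg/h.
Product flow = 441.54 + 676 = 1117.5 kg/h; water fraction = 0.688.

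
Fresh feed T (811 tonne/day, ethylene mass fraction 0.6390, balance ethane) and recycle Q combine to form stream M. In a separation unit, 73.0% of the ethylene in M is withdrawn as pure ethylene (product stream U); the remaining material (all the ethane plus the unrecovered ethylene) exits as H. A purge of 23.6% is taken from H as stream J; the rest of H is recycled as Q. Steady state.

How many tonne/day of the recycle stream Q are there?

1082 tonne/day

ethane enters only via T and leaves only via the purge: 811×0.361 = 0.236×(ethane in H), and the separation unit passes all ethane, so ethane in M = ethane in H = 1240.6 tonne/day.
ethylene in M: m_A = 811×0.639 + (1−0.236)·(1−0.730)·m_A, so m_A = 518.23/0.7937 = 652.91 tonne/day.
H = (1−0.730)×652.91 + 1240.6 = 1416.8 tonne/day.
Recycle Q = (1−0.236)×1416.8 = 1082.5 tonne/day.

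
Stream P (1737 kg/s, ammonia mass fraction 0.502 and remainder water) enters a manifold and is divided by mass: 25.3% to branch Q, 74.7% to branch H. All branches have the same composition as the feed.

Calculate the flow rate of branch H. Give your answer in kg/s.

1298 kg/s

Branch H flow = 0.747×1737 = 1297.5 kg/s.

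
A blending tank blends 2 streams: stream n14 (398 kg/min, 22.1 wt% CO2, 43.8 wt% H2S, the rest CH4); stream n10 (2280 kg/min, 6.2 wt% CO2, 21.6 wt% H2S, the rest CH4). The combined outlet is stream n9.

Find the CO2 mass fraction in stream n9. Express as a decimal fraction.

0.0856

Total flow out = 398 + 2280 = 2678 kg/min.
CO2 in = 398×0.221 + 2280×0.062 = 229.32 kg/min.
CO2 mass fraction in n9 = 229.32/2678 = 0.0856.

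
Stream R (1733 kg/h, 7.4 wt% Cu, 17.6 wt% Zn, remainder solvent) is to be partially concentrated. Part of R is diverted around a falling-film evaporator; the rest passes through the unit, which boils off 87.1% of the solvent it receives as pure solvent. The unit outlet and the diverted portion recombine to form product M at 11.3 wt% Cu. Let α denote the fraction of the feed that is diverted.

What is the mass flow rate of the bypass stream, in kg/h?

817.4 kg/h

All 1733×0.074 = 128.24 kg/h of Cu reaches M, so M = 128.24/0.113 = 1134.9 kg/h and vapour = 598.12 kg/h.
The evaporator receives (1−α)·1733 of feed at 0.750 solvent and removes 0.871 of that solvent:
0.871×0.750×(1−α)×1733 = 598.12
(1−α) = 598.12/1132.1 = 0.5283;  α = 0.4717.
Bypass flow = 0.4717×1733 = 817.4 kg/h.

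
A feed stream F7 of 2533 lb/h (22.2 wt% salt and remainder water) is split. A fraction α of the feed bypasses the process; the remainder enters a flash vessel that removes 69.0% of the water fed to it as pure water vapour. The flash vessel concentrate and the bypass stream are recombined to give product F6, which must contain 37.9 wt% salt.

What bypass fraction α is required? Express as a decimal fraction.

0.228

All 2533×0.222 = 562.33 lb/h of salt reaches F6, so F6 = 562.33/0.379 = 1483.7 lb/h and vapour = 1049.3 lb/h.
The evaporator receives (1−α)·2533 of feed at 0.778 water and removes 0.690 of that water:
0.690×0.778×(1−α)×2533 = 1049.3
(1−α) = 1049.3/1359.8 = 0.7717;  α = 0.2283.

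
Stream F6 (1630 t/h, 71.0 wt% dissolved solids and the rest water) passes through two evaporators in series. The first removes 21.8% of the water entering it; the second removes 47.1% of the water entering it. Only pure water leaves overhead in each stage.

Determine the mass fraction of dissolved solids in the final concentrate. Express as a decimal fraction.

water in feed = 1630×0.290 = 472.7 t/h.
After stage 1: water left = (1−0.218)×472.7 = 369.65; stream total = 1527 t/h.
After stage 2: water left = (1−0.471)×369.65 = 195.55; final concentrate = 1352.8 t/h.
dissolved solids fraction = 1157.3/1352.8 = 0.855.

0.855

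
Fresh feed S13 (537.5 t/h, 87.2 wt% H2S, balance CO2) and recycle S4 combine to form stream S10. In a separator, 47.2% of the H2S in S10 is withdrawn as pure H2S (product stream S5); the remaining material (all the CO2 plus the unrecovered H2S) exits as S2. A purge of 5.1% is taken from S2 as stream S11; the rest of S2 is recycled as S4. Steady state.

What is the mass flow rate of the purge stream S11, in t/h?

CO2 enters only via S13 and leaves only via the purge: 537.5×0.128 = 0.051×(CO2 in S2), and the separator passes all CO2, so CO2 in S10 = CO2 in S2 = 1349 t/h.
H2S in S10: m_A = 537.5×0.872 + (1−0.051)·(1−0.472)·m_A, so m_A = 468.7/0.4989 = 939.41 t/h.
S2 = (1−0.472)×939.41 + 1349 = 1845 t/h.
Purge S11 = 0.051×1845 = 94.097 t/h.

94.1 t/h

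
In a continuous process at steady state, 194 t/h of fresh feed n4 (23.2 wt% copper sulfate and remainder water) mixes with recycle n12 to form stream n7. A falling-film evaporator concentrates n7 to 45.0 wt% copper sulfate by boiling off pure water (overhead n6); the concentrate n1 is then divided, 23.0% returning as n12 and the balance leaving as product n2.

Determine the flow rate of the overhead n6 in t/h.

Overall copper sulfate balance (none leaves overhead): copper sulfate in fresh feed = copper sulfate in product, i.e. 194×0.232 = (1−0.230)·n1·0.450.
n1 = 45.008/(0.450×0.770) = 129.89 t/h.
Recycle n12 = 0.230×129.89 = 29.875 t/h.
Combined feed n7 = 194 + 29.875 = 223.88 t/h.
Overhead n6 = n7 − n1 = 223.88 − 129.89 = 93.982 t/h.

93.98 t/h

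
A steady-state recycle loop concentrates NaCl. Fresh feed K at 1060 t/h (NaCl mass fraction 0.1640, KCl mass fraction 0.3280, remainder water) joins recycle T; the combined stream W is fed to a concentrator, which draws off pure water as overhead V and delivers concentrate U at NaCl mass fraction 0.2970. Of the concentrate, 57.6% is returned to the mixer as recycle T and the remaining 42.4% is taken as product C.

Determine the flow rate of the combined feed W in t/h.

Overall NaCl balance (none leaves overhead): NaCl in fresh feed = NaCl in product, i.e. 1060×0.164 = (1−0.576)·U·0.297.
U = 173.84/(0.297×0.424) = 1380.5 t/h.
Recycle T = 0.576×1380.5 = 795.15 t/h.
Combined feed W = 1060 + 795.15 = 1855.2 t/h.

1855 t/h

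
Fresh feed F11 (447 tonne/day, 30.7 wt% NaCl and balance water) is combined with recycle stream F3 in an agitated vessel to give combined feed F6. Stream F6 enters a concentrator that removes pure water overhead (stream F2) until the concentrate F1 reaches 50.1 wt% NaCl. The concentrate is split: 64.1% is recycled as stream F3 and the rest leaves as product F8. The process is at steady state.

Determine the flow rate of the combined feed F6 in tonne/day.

936.1 tonne/day

Overall NaCl balance (none leaves overhead): NaCl in fresh feed = NaCl in product, i.e. 447×0.307 = (1−0.641)·F1·0.501.
F1 = 137.23/(0.501×0.359) = 762.98 tonne/day.
Recycle F3 = 0.641×762.98 = 489.07 tonne/day.
Combined feed F6 = 447 + 489.07 = 936.07 tonne/day.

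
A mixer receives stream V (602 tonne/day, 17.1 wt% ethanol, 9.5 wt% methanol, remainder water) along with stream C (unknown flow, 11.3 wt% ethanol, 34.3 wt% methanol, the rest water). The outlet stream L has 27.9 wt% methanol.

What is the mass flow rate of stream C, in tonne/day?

Let C be the unknown flow. Total out = 602 + C.
methanol balance: 57.19 + 0.343·C = 0.279·(602 + C)
(0.343 − 0.279)·C = 0.279×602 − 57.19 = 110.77
C = 110.77 / 0.064 = 1730.8 tonne/day

1731 tonne/day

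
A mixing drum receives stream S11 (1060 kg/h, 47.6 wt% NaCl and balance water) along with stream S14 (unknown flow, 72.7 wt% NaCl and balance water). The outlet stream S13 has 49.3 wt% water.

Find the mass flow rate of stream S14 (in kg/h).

Let S14 be the unknown flow. Total out = 1060 + S14.
water balance: 555.44 + 0.273·S14 = 0.493·(1060 + S14)
(0.273 − 0.493)·S14 = 0.493×1060 − 555.44 = -32.86
S14 = -32.86 / -0.220 = 149.36 kg/h

149.4 kg/h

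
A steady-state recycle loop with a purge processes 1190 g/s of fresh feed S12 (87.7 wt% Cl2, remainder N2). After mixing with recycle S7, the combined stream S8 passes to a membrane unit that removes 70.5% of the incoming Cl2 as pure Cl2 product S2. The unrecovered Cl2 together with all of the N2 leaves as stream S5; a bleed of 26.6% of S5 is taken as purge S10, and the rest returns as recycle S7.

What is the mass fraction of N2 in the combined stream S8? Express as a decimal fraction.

N2 enters only via S12 and leaves only via the purge: 1190×0.123 = 0.266×(N2 in S5), and the membrane unit passes all N2, so N2 in S8 = N2 in S5 = 550.26 g/s.
Cl2 in S8: m_A = 1190×0.877 + (1−0.266)·(1−0.705)·m_A, so m_A = 1043.6/0.7835 = 1332.1 g/s.
S8 = 1332.1 + 550.26 = 1882.3 g/s.
N2 fraction in S8 = 550.26/1882.3 = 0.2923.

0.2923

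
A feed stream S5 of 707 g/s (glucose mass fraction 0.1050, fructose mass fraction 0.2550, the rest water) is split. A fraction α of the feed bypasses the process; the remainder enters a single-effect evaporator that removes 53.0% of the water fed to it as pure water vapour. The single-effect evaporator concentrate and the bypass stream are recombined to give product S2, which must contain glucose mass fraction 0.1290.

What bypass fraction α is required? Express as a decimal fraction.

All 707×0.105 = 74.235 g/s of glucose reaches S2, so S2 = 74.235/0.129 = 575.47 g/s and vapour = 131.53 g/s.
The evaporator receives (1−α)·707 of feed at 0.640 water and removes 0.530 of that water:
0.530×0.640×(1−α)×707 = 131.53
(1−α) = 131.53/239.81 = 0.5485;  α = 0.4515.

0.452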